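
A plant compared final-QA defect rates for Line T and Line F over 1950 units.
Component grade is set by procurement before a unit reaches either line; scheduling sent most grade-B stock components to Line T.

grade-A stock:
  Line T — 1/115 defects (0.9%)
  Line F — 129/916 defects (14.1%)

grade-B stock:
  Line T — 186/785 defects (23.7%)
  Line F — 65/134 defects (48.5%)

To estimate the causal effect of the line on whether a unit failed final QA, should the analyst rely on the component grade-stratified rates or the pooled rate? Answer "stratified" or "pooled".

stratified

Component grade satisfies the back-door criterion: it is not a descendant of the line, and it blocks the spurious path from line to outcome. Adjusting for it (i.e., using the within-component grade rates) gives the causal effect.
Within each level — grade-A stock: 0.9% vs 14.1%; grade-B stock: 23.7% vs 48.5% — Line T is lower every time.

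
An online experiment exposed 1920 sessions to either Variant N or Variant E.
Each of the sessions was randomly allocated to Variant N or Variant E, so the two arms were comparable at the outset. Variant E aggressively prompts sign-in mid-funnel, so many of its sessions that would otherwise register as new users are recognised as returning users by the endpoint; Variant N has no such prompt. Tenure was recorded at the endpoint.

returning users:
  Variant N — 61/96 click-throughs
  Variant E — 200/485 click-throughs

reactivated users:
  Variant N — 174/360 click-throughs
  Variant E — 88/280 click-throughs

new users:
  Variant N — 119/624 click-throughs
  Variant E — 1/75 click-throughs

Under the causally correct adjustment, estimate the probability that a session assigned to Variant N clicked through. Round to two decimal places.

0.33

User tenure is recorded after the variant and is itself shifted by it — it sits on the causal path from variant to outcome. Conditioning on a mediator would strip out part of the effect we want; the pooled comparison gives the total causal effect.
So P(outcome | do(Variant N)) is just the pooled rate for Variant N: 354/1080 = 0.328.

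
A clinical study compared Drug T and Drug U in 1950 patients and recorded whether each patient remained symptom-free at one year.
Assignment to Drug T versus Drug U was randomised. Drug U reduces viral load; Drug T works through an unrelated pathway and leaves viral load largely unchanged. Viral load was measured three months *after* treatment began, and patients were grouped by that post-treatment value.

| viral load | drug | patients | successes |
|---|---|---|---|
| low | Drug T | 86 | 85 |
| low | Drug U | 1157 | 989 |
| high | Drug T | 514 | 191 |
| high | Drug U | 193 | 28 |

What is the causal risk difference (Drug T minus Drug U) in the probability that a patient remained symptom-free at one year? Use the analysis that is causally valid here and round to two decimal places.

Viral load is recorded after the drug and is itself shifted by it — it sits on the causal path from drug to outcome. Conditioning on a mediator would strip out part of the effect we want; the pooled comparison gives the total causal effect.
The causal difference is the pooled difference: 0.460 − 0.753 = -0.293.

-0.29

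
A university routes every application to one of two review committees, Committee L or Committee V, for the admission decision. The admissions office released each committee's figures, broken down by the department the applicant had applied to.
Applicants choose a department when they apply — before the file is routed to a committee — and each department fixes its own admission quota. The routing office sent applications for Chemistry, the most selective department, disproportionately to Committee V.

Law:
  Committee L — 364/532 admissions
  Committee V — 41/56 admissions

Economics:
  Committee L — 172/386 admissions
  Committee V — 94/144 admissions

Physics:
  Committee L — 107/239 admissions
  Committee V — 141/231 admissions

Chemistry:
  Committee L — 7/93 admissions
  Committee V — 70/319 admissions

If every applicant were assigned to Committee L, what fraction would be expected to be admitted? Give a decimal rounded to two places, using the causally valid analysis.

The stratified and pooled comparisons disagree (Committee V wins within each department; Committee L wins overall), so the answer turns on the causal role of department.
Department differs across review committees for reasons unrelated to any effect of the review committee itself, and it separately predicts the outcome — a classic confounder. We must compare within department levels.
Standardising Committee L to the population department mix: 0.294·364/532 + 0.265·172/386 + 0.235·107/239 + 0.206·7/93 = 0.440.

0.44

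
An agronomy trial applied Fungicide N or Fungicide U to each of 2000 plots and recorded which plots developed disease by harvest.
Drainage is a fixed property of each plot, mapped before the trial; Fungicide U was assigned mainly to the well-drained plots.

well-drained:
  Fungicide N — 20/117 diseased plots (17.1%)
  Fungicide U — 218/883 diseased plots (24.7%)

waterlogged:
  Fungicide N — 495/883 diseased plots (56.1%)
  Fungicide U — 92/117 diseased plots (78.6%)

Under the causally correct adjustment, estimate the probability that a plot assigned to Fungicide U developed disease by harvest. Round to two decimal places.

0.52

Within every field drainage level Fungicide N has the lower rate, yet pooled Fungicide U does — Simpson's reversal.
Nothing the fungicide does changes field drainage; the imbalance is an allocation artefact. With field drainage also predicting the outcome, the pooled figure is confounded, and the within-stratum comparison is the causal one.
Standardising Fungicide U to the population field drainage mix: 0.500·218/883 + 0.500·92/117 = 0.517.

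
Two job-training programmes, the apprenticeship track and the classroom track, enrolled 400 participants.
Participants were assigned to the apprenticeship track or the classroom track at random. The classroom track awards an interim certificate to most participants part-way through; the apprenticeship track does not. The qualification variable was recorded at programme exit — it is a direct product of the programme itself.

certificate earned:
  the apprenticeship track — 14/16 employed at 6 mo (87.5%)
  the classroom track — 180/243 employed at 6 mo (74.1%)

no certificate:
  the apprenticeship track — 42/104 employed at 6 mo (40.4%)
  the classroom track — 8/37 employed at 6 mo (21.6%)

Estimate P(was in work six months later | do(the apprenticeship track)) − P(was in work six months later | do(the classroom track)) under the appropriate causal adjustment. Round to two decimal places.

Qualification attained during the programme is downstream of the programme. One should not condition on a consequence of treatment, so the overall rates are the right comparison.
The causal difference is the pooled difference: 0.467 − 0.671 = -0.205.

-0.20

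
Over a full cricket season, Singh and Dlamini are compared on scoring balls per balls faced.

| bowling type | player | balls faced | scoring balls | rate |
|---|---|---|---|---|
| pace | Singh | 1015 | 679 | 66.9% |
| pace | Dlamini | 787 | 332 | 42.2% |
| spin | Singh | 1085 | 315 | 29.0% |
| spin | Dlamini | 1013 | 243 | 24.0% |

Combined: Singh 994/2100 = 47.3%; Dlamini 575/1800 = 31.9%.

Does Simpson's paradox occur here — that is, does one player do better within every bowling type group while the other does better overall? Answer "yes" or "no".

Within each bowling type level (pace 66.9% vs 42.2%; spin 29.0% vs 24.0%), Singh has the higher rate every time. Pooled: 47.3% vs 31.9% — Singh has the higher rate overall. They agree.

no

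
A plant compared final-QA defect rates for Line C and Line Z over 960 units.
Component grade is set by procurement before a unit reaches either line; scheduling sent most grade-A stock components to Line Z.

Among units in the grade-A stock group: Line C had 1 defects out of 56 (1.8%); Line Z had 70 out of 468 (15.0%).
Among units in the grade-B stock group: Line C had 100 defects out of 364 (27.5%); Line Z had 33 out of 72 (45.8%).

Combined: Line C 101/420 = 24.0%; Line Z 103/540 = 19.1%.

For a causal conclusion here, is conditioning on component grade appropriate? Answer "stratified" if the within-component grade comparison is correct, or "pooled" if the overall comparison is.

stratified

Line C is lower inside every component grade stratum but Line Z is lower in aggregate. Whether to stratify depends on how component grade relates to the line.
Component grade is set before the line has any effect — it is not caused by the line — and it independently drives the outcome. That makes it a confounder, so the causal comparison is within component grade levels.
Within each level — grade-A stock: 1.8% vs 15.0%; grade-B stock: 27.5% vs 45.8% — Line C is lower every time.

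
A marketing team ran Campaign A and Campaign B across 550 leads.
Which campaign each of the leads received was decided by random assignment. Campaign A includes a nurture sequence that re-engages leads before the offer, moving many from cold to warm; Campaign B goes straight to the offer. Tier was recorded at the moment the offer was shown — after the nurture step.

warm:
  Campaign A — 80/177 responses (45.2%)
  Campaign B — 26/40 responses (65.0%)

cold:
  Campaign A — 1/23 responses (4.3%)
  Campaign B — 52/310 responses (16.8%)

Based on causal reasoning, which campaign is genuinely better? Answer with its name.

Engagement tier is downstream of the campaign. One should not condition on a consequence of treatment, so the overall rates are the right comparison.
Pooled: Campaign A 40.5% vs Campaign B 22.3%; Campaign A is higher overall.

Campaign A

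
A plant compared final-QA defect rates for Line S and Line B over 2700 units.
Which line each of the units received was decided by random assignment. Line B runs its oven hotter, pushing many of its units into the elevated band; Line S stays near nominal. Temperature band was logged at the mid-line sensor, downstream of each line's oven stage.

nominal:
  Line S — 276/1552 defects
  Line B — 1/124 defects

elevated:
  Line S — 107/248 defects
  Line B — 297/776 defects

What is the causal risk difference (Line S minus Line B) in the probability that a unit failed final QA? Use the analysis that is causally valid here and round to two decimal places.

Within every in-process temperature band level Line B has the lower rate, yet pooled Line S does — Simpson's reversal.
In-process temperature band is downstream of the line. One should not condition on a consequence of treatment, so the overall rates are the right comparison.
The causal difference is the pooled difference: 0.213 − 0.331 = -0.118.

-0.12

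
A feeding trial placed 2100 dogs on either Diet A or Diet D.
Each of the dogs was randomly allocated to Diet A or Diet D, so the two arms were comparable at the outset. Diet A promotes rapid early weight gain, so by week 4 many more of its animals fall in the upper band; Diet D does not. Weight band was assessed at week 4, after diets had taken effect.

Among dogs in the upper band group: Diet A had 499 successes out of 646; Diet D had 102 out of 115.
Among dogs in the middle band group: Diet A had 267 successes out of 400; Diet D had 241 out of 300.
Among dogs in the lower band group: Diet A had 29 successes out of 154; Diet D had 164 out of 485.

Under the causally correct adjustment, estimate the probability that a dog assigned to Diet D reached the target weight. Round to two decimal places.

0.56

The stratified and pooled comparisons disagree (Diet D wins within each week-4 weight band; Diet A wins overall), so the answer turns on the causal role of week-4 weight band.
Week-4 weight band here is a post-treatment variable shaped by the diet; conditioning on it would introduce bias rather than remove it. The overall comparison is the causal one.
So P(outcome | do(Diet D)) is just the pooled rate for Diet D: 507/900 = 0.563.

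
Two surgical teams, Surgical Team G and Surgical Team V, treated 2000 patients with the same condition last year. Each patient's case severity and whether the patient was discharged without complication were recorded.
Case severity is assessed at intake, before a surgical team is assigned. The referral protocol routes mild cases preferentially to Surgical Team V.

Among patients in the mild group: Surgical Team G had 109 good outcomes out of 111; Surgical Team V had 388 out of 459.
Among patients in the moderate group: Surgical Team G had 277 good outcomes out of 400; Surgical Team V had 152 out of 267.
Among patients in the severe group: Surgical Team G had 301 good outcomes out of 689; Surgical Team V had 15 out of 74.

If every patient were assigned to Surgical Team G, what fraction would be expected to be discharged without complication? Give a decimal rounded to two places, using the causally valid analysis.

0.68

Within every case severity level Surgical Team G has the higher rate, yet pooled Surgical Team V does — Simpson's reversal.
Case severity differs across surgical teams for reasons unrelated to any effect of the surgical team itself, and it separately predicts the outcome — a classic confounder. We must compare within case severity levels.
Standardising Surgical Team G to the population case severity mix: 0.285·109/111 + 0.334·277/400 + 0.382·301/689 = 0.677.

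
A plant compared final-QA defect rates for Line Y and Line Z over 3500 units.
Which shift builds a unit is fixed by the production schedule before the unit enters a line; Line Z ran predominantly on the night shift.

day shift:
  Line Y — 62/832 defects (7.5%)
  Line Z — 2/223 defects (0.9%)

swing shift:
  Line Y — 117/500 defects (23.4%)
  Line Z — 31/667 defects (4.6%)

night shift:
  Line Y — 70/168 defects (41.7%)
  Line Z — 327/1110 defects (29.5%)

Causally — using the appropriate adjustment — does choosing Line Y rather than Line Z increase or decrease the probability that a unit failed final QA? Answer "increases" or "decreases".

Within every shift level Line Z has the lower rate, yet pooled Line Y does — Simpson's reversal.
Shift differs across lines for reasons unrelated to any effect of the line itself, and it separately predicts the outcome — a classic confounder. We must compare within shift levels.
Within each level — day shift: 7.5% vs 0.9%; swing shift: 23.4% vs 4.6%; night shift: 41.7% vs 29.5% — Line Z is lower every time.

increases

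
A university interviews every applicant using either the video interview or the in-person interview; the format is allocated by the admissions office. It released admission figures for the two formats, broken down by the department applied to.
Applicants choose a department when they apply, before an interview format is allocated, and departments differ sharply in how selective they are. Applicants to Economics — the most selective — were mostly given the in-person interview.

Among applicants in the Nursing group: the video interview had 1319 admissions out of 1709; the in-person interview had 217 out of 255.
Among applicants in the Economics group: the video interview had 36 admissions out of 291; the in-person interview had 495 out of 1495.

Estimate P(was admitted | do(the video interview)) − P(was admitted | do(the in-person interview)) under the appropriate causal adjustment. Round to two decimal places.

-0.14

Here department is a common cause — it drives both which interview format a case falls under and the outcome. The crude comparison mixes populations; the stratum-specific rates are the causally relevant ones.
Adjusting over the population distribution of department: 0.524·(0.772−0.851) + 0.476·(0.124−0.331) = -0.140.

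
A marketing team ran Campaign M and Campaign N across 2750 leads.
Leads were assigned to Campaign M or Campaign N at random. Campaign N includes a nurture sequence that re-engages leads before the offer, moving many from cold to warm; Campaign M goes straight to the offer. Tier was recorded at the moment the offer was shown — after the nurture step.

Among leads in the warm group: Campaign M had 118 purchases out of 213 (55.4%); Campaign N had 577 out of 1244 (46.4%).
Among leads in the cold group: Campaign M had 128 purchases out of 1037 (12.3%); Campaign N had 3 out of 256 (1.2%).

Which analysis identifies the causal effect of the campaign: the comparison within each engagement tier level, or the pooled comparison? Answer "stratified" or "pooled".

pooled

Engagement tier here is a post-treatment variable shaped by the campaign; conditioning on it would introduce bias rather than remove it. The overall comparison is the causal one.
Pooled: Campaign M 19.7% vs Campaign N 38.7%; Campaign N is higher overall.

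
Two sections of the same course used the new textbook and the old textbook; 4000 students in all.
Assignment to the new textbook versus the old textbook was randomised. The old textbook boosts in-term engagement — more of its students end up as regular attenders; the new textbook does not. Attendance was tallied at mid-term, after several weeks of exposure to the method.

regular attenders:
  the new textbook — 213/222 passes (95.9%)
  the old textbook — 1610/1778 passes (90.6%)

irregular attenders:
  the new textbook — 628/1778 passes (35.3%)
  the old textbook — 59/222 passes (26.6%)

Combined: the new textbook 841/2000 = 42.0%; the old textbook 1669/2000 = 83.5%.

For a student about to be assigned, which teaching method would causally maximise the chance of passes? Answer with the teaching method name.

the old textbook

The stratified and pooled comparisons disagree (the new textbook wins within each mid-term attendance; the old textbook wins overall), so the answer turns on the causal role of mid-term attendance.
Because the teaching method influences mid-term attendance, mid-term attendance is a post-treatment mediator, not a confounder. Stratifying on it would bias the estimate; the causal effect is the crude pooled difference.
Pooled: the new textbook 42.0% vs the old textbook 83.5%; the old textbook is higher overall.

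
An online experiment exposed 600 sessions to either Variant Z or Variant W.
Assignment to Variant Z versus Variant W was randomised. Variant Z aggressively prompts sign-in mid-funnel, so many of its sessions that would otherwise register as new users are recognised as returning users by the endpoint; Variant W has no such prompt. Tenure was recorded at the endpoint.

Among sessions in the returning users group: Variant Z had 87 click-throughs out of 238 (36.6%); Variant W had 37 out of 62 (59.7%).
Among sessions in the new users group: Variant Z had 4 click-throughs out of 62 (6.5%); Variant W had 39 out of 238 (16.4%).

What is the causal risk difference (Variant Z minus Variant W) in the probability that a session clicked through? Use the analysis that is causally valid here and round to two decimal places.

The stratified and pooled comparisons disagree (Variant W wins within each user tenure; Variant Z wins overall), so the answer turns on the causal role of user tenure.
User tenure here is a post-treatment variable shaped by the variant; conditioning on it would introduce bias rather than remove it. The overall comparison is the causal one.
The causal difference is the pooled difference: 0.303 − 0.253 = +0.050.

+0.05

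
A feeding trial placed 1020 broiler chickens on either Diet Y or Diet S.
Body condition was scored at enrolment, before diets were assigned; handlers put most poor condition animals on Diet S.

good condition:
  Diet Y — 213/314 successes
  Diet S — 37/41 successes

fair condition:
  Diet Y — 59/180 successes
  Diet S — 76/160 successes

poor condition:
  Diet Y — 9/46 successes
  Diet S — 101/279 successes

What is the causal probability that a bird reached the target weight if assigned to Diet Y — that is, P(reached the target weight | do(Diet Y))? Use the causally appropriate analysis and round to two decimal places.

0.41

The stratified and pooled comparisons disagree (Diet S wins within each starting body condition; Diet Y wins overall), so the answer turns on the causal role of starting body condition.
The imbalance in starting body condition arose from how broiler chickens were allocated, not from anything the diet did; and starting body condition independently affects the outcome. The pooled gap is confounded — condition on starting body condition.
Standardising Diet Y to the population starting body condition mix: 0.348·213/314 + 0.333·59/180 + 0.319·9/46 = 0.408.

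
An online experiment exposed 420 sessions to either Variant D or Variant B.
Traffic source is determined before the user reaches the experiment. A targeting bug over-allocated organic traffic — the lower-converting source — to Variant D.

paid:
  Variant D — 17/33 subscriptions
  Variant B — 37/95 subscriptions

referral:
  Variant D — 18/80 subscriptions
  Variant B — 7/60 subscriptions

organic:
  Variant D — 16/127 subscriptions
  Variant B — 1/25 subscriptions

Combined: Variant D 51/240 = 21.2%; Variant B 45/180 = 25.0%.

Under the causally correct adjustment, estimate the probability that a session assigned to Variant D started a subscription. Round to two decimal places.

0.28

Traffic source is set before the variant has any effect — it is not caused by the variant — and it independently drives the outcome. That makes it a confounder, so the causal comparison is within traffic source levels.
Standardising Variant D to the population traffic source mix: 0.305·17/33 + 0.333·18/80 + 0.362·16/127 = 0.278.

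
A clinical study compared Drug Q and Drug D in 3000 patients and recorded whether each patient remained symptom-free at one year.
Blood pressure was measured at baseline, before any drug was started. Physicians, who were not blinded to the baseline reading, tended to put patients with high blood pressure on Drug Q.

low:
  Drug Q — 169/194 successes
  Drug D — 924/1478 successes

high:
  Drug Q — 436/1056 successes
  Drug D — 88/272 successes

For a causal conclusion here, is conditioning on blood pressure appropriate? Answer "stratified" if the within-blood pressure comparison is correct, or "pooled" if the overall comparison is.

The stratified and pooled comparisons disagree (Drug Q wins within each blood pressure; Drug D wins overall), so the answer turns on the causal role of blood pressure.
Nothing the drug does changes blood pressure; the imbalance is an allocation artefact. With blood pressure also predicting the outcome, the pooled figure is confounded, and the within-stratum comparison is the causal one.
Within each level — low: 87.1% vs 62.5%; high: 41.3% vs 32.4% — Drug Q is higher every time.

stratified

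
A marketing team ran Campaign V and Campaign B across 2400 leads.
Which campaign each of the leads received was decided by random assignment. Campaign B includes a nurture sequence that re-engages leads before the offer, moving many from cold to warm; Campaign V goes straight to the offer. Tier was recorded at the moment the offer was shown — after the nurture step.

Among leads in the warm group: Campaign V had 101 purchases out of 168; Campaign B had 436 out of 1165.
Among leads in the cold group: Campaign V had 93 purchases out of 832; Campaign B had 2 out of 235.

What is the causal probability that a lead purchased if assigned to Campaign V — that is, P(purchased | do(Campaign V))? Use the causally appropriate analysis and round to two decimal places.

0.19

Campaign V is higher inside every engagement tier stratum but Campaign B is higher in aggregate. Whether to stratify depends on how engagement tier relates to the campaign.
Engagement tier here is a post-treatment variable shaped by the campaign; conditioning on it would introduce bias rather than remove it. The overall comparison is the causal one.
So P(outcome | do(Campaign V)) is just the pooled rate for Campaign V: 194/1000 = 0.194.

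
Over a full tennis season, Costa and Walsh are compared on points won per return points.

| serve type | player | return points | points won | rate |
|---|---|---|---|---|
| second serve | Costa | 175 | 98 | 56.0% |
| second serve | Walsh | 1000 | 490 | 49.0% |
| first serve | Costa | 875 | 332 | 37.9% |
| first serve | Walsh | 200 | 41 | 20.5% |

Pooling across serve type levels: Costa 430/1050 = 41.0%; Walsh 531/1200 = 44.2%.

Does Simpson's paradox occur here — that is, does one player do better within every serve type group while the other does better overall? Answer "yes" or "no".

Within each serve type level (second serve 56.0% vs 49.0%; first serve 37.9% vs 20.5%), Costa has the higher rate every time. Pooled: 41.0% vs 44.2% — Walsh has the higher rate overall. The two comparisons disagree.

yes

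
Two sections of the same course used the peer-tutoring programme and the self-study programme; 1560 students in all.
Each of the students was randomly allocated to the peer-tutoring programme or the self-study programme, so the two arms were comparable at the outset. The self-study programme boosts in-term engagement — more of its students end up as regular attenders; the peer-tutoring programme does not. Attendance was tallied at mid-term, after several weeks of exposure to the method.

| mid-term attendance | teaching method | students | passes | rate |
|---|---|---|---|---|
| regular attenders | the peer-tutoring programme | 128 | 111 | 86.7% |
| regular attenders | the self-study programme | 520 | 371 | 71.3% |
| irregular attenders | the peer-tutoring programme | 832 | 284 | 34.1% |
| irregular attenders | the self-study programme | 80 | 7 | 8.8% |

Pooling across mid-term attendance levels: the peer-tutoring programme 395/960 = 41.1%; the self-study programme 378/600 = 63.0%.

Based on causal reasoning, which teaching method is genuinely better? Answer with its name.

the self-study programme

Because the teaching method influences mid-term attendance, mid-term attendance is a post-treatment mediator, not a confounder. Stratifying on it would bias the estimate; the causal effect is the crude pooled difference.
Pooled: the peer-tutoring programme 41.1% vs the self-study programme 63.0%; the self-study programme is higher overall.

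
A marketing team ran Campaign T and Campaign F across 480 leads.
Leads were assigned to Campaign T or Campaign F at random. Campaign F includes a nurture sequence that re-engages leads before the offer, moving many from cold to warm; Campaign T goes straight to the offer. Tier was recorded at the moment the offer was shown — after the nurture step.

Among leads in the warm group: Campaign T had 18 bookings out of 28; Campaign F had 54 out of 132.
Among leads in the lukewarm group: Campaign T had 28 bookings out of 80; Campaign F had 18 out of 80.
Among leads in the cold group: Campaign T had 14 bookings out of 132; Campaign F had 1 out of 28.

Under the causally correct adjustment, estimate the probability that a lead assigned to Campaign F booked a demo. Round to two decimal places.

Engagement tier lies on the pathway campaign → engagement tier → outcome, so adjusting for it blocks the indirect effect. For the total causal effect of campaign, use the unadjusted pooled rates.
So P(outcome | do(Campaign F)) is just the pooled rate for Campaign F: 73/240 = 0.304.

0.30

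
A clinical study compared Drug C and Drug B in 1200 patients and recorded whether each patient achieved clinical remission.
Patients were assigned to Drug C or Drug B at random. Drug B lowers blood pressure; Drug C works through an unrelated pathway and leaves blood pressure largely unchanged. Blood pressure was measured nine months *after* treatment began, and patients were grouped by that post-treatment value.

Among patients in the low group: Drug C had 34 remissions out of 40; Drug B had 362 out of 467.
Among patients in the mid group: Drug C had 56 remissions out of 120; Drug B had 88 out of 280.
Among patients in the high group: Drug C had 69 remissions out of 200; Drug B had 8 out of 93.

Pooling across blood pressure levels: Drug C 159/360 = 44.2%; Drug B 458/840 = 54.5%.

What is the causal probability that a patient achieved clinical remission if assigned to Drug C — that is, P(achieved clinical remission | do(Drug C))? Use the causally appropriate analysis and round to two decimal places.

The stratified and pooled comparisons disagree (Drug C wins within each blood pressure; Drug B wins overall), so the answer turns on the causal role of blood pressure.
Because the drug influences blood pressure, blood pressure is a post-treatment mediator, not a confounder. Stratifying on it would bias the estimate; the causal effect is the crude pooled difference.
So P(outcome | do(Drug C)) is just the pooled rate for Drug C: 159/360 = 0.442.

0.44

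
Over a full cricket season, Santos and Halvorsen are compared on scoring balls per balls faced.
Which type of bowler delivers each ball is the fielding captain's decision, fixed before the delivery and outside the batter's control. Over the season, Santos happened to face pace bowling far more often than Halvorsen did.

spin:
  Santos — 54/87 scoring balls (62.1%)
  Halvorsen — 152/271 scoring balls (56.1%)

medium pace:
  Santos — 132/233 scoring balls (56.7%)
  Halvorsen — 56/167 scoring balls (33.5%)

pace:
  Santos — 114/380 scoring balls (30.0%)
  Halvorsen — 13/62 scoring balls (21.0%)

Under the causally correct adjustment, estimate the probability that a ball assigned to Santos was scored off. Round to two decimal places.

Bowling type is set before the player has any effect — it is not caused by the player — and it independently drives the outcome. That makes it a confounder, so the causal comparison is within bowling type levels.
Standardising Santos to the population bowling type mix: 0.298·54/87 + 0.333·132/233 + 0.368·114/380 = 0.485.

0.48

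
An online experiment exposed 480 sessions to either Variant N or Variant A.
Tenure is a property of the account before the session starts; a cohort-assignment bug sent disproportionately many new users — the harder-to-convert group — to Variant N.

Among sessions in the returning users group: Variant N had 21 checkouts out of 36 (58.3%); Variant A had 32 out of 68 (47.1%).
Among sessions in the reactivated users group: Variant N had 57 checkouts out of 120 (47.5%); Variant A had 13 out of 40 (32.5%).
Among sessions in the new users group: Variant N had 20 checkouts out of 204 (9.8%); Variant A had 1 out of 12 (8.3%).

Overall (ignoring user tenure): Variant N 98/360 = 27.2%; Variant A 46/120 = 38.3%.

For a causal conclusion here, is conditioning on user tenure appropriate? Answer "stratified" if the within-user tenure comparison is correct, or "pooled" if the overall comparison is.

User tenure is set before the variant has any effect — it is not caused by the variant — and it independently drives the outcome. That makes it a confounder, so the causal comparison is within user tenure levels.
Within each level — returning users: 58.3% vs 47.1%; reactivated users: 47.5% vs 32.5%; new users: 9.8% vs 8.3% — Variant N is higher every time.

stratified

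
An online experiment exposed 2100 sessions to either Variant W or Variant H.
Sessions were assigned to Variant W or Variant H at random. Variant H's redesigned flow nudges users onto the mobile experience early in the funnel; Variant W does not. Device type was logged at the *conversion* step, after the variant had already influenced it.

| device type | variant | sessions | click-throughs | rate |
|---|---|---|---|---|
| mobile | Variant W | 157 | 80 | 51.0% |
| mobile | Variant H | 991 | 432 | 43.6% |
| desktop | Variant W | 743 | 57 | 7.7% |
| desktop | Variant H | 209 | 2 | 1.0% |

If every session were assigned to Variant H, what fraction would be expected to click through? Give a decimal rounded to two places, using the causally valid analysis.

0.36

Variant W is higher inside every device type stratum but Variant H is higher in aggregate. Whether to stratify depends on how device type relates to the variant.
Device type here is a post-treatment variable shaped by the variant; conditioning on it would introduce bias rather than remove it. The overall comparison is the causal one.
So P(outcome | do(Variant H)) is just the pooled rate for Variant H: 434/1200 = 0.362.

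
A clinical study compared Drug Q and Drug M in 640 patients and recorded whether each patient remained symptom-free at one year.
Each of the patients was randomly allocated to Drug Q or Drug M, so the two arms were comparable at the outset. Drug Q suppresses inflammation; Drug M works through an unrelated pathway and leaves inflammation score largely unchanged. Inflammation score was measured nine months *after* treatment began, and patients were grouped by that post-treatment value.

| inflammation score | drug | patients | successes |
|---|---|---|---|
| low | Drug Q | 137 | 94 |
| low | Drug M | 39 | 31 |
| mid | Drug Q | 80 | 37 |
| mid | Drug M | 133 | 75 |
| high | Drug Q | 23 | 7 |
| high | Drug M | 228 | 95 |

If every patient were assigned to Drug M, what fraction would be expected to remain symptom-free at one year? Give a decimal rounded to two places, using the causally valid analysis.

0.50

Stratifying would compare drugs among patients the drugs themselves sorted into inflammation score groups — a form of selection on an intermediate. The unconditioned pooled rates give the total causal effect.
So P(outcome | do(Drug M)) is just the pooled rate for Drug M: 201/400 = 0.502.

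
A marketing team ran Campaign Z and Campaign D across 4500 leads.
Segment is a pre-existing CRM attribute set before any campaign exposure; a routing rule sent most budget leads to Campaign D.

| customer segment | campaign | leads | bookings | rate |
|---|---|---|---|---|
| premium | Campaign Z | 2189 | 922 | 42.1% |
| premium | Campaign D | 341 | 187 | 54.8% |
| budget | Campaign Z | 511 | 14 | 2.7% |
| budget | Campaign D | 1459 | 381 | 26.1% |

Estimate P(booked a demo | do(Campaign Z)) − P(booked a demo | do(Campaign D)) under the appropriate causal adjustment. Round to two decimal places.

The customer segment-specific comparison favours Campaign D throughout, but the pooled figures favour Campaign Z. The question is whether to condition on customer segment.
Customer segment satisfies the back-door criterion: it is not a descendant of the campaign, and it blocks the spurious path from campaign to outcome. Adjusting for it (i.e., using the within-customer segment rates) gives the causal effect.
Adjusting over the population distribution of customer segment: 0.562·(0.421−0.548) + 0.438·(0.027−0.261) = -0.174.

-0.17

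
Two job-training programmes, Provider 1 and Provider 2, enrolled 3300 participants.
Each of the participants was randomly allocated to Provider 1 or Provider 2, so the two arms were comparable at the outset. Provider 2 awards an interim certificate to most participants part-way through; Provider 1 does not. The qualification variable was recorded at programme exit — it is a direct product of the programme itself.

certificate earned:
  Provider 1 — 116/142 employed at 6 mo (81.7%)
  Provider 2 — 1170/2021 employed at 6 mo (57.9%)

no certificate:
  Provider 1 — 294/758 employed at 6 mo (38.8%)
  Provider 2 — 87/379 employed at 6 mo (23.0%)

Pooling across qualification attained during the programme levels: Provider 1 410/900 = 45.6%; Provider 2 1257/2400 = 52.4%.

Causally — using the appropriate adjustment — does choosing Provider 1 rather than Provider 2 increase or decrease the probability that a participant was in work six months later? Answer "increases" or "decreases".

decreases

Because the programme influences qualification attained during the programme, qualification attained during the programme is a post-treatment mediator, not a confounder. Stratifying on it would bias the estimate; the causal effect is the crude pooled difference.
Pooled: Provider 1 45.6% vs Provider 2 52.4%; Provider 2 is higher overall.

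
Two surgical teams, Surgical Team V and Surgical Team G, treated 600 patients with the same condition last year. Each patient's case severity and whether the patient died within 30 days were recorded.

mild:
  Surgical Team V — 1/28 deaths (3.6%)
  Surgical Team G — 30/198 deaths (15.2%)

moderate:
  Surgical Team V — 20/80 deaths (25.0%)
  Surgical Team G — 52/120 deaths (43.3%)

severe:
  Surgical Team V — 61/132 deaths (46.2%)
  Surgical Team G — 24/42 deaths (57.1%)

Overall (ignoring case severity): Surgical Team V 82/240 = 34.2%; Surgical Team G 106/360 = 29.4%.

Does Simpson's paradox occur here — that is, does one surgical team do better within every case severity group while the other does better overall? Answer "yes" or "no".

Within each case severity level (mild 3.6% vs 15.2%; moderate 25.0% vs 43.3%; severe 46.2% vs 57.1%), Surgical Team V has the lower rate every time. Pooled: 34.2% vs 29.4% — Surgical Team G has the lower rate overall. The two comparisons disagree.

yes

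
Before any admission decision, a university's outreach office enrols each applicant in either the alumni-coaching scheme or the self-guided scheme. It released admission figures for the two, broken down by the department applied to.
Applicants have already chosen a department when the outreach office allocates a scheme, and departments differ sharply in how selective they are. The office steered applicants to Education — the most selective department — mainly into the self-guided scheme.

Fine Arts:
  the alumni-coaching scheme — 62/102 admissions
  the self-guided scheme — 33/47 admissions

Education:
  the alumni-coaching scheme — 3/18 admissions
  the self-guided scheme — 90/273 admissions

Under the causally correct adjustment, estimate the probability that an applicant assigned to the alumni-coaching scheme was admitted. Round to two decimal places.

0.32

The stratified and pooled comparisons disagree (the self-guided scheme wins within each department; the alumni-coaching scheme wins overall), so the answer turns on the causal role of department.
Department satisfies the back-door criterion: it is not a descendant of the outreach scheme, and it blocks the spurious path from outreach scheme to outcome. Adjusting for it (i.e., using the within-department rates) gives the causal effect.
Standardising the alumni-coaching scheme to the population department mix: 0.339·62/102 + 0.661·3/18 = 0.316.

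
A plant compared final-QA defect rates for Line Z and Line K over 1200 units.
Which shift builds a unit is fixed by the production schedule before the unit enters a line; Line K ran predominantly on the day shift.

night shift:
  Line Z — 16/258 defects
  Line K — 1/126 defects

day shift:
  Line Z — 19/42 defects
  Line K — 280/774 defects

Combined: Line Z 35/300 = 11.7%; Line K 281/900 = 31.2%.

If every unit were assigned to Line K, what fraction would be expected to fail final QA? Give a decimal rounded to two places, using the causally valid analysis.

Within every shift level Line K has the lower rate, yet pooled Line Z does — Simpson's reversal.
Nothing the line does changes shift; the imbalance is an allocation artefact. With shift also predicting the outcome, the pooled figure is confounded, and the within-stratum comparison is the causal one.
Standardising Line K to the population shift mix: 0.320·1/126 + 0.680·280/774 = 0.249.

0.25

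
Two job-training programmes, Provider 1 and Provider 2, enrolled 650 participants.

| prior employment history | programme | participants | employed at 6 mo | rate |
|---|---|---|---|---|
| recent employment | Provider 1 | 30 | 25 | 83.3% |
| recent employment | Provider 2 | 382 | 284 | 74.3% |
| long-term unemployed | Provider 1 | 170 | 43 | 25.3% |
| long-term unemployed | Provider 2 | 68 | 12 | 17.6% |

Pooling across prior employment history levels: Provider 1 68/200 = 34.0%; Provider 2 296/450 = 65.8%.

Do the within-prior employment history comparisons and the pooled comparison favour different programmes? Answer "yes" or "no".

Within each prior employment history level (recent employment 83.3% vs 74.3%; long-term unemployed 25.3% vs 17.6%), Provider 1 has the higher rate every time. Pooled: 34.0% vs 65.8% — Provider 2 has the higher rate overall. The two comparisons disagree.

yes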